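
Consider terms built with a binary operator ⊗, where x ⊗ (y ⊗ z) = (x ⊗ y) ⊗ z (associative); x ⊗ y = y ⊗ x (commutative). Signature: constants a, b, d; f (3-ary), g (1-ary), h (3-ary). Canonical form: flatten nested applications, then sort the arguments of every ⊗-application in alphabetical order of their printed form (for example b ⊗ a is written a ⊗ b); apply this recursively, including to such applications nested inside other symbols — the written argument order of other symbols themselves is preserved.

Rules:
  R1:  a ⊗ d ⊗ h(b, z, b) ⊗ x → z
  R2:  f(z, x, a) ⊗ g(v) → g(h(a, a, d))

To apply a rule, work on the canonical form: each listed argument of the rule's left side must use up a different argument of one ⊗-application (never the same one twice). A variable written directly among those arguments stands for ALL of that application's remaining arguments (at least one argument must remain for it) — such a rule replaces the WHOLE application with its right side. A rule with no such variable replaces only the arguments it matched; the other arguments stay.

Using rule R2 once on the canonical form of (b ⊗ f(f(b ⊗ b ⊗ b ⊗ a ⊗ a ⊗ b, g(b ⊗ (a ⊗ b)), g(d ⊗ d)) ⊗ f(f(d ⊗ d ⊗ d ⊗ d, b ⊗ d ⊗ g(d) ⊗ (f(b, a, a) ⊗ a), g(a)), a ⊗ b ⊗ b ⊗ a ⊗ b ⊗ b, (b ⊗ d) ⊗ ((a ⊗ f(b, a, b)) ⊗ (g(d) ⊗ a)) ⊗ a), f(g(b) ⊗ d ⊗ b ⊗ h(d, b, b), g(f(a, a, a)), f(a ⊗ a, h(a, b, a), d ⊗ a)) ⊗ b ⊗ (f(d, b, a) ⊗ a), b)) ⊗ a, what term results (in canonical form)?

Canonical form:  a ⊗ b ⊗ f(f(a ⊗ a ⊗ b ⊗ b ⊗ b ⊗ b, g(a ⊗ b ⊗ b), g(d ⊗ d)) ⊗ f(f(d ⊗ d ⊗ d ⊗ d, a ⊗ b ⊗ d ⊗ f(b, a, a) ⊗ g(d), g(a)), a ⊗ a ⊗ b ⊗ b ⊗ b ⊗ b, a ⊗ a ⊗ a ⊗ b ⊗ d ⊗ f(b, a, b) ⊗ g(d)), a ⊗ b ⊗ f(b ⊗ d ⊗ g(b) ⊗ h(d, b, b), g(f(a, a, a)), f(a ⊗ a, h(a, b, a), a ⊗ d)) ⊗ f(d, b, a), b)
Apply R2:  consuming f(b, a, a), g(d);  v := d, x := a, z := b
New term:  a ⊗ b ⊗ f(f(a ⊗ a ⊗ b ⊗ b ⊗ b ⊗ b, g(a ⊗ b ⊗ b), g(d ⊗ d)) ⊗ f(f(d ⊗ d ⊗ d ⊗ d, a ⊗ b ⊗ d ⊗ g(h(a, a, d)), g(a)), a ⊗ a ⊗ b ⊗ b ⊗ b ⊗ b, a ⊗ a ⊗ a ⊗ b ⊗ d ⊗ f(b, a, b) ⊗ g(d)), a ⊗ b ⊗ f(b ⊗ d ⊗ g(b) ⊗ h(d, b, b), g(f(a, a, a)), f(a ⊗ a, h(a, b, a), a ⊗ d)) ⊗ f(d, b, a), b)

Answer: a ⊗ b ⊗ f(f(a ⊗ a ⊗ b ⊗ b ⊗ b ⊗ b, g(a ⊗ b ⊗ b), g(d ⊗ d)) ⊗ f(f(d ⊗ d ⊗ d ⊗ d, a ⊗ b ⊗ d ⊗ g(h(a, a, d)), g(a)), a ⊗ a ⊗ b ⊗ b ⊗ b ⊗ b, a ⊗ a ⊗ a ⊗ b ⊗ d ⊗ f(b, a, b) ⊗ g(d)), a ⊗ b ⊗ f(b ⊗ d ⊗ g(b) ⊗ h(d, b, b), g(f(a, a, a)), f(a ⊗ a, h(a, b, a), a ⊗ d)) ⊗ f(d, b, a), b)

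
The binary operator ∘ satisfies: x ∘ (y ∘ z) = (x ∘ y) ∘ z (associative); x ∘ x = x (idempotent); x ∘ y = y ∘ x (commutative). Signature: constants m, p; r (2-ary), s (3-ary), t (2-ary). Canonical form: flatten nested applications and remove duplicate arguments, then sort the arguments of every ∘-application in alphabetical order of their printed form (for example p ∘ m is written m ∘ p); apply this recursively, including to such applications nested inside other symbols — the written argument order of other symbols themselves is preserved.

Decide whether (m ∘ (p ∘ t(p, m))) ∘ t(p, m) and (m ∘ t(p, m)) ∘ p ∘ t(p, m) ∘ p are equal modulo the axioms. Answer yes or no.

Left:  (m ∘ (p ∘ t(p, m))) ∘ t(p, m)
  Flatten:  m ∘ p ∘ t(p, m) ∘ t(p, m)
  Drop duplicates:  drop duplicate t(p, m)
  Sort:  m ∘ p ∘ t(p, m)
Right:  (m ∘ t(p, m)) ∘ p ∘ t(p, m) ∘ p
  Flatten:  m ∘ t(p, m) ∘ p ∘ t(p, m) ∘ p
  Idempotence:  drop duplicate t(p, m), p
  Sort:  m ∘ p ∘ t(p, m)

Answer: yes — both canonical forms are m ∘ p ∘ t(p, m)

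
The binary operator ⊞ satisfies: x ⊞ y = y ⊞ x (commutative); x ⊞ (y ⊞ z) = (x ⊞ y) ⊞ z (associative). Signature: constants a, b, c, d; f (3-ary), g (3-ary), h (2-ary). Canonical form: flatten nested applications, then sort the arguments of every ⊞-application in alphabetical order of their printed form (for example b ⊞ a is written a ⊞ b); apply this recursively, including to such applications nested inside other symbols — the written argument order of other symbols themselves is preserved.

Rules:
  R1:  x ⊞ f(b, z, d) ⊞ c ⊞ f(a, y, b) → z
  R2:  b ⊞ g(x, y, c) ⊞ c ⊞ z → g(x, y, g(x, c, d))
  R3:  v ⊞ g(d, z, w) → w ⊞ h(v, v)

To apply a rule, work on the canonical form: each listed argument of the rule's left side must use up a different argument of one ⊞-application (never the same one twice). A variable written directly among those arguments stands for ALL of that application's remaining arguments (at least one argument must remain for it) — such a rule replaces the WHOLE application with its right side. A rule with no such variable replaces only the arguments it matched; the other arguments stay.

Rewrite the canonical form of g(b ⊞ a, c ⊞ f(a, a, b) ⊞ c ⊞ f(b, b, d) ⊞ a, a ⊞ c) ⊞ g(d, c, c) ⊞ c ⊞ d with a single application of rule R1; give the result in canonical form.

Canonical form:  c ⊞ d ⊞ g(a ⊞ b, a ⊞ c ⊞ c ⊞ f(a, a, b) ⊞ f(b, b, d), a ⊞ c) ⊞ g(d, c, c)
Apply R1:  consuming c, f(a, a, b), f(b, b, d);  x := a ⊞ c, y := a, z := b
Every leftover argument binds to the variable; the entire application is replaced.
Giving:  c ⊞ d ⊞ g(a ⊞ b, b, a ⊞ c) ⊞ g(d, c, c)

Answer: c ⊞ d ⊞ g(a ⊞ b, b, a ⊞ c) ⊞ g(d, c, c)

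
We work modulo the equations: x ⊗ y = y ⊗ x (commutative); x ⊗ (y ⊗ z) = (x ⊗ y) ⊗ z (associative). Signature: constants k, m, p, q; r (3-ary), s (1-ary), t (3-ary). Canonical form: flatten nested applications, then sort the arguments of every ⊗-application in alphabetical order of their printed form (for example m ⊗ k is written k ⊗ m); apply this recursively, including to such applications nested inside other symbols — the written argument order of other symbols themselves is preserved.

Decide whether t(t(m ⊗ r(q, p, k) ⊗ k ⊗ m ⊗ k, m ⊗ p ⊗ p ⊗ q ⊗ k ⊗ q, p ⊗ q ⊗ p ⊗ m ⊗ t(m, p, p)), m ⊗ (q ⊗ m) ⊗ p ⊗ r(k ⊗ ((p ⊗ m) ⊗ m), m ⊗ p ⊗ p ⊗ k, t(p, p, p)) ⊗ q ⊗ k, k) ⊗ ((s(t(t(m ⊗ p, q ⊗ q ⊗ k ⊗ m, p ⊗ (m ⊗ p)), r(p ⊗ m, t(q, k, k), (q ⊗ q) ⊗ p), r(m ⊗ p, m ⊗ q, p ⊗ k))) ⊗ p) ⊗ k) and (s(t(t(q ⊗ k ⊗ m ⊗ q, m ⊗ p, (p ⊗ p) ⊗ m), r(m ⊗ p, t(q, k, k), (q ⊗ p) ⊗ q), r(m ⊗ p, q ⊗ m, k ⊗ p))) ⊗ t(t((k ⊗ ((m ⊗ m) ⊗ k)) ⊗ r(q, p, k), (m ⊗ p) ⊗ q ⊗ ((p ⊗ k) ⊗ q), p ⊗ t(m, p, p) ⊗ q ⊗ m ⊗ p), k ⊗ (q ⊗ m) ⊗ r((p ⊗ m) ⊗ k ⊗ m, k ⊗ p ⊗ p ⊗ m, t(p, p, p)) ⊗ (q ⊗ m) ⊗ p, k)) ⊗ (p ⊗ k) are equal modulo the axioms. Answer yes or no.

Left:  t(t(m ⊗ r(q, p, k) ⊗ k ⊗ m ⊗ k, m ⊗ p ⊗ p ⊗ q ⊗ k ⊗ q, p ⊗ q ⊗ p ⊗ m ⊗ t(m, p, p)), m ⊗ (q ⊗ m) ⊗ p ⊗ r(k ⊗ ((p ⊗ m) ⊗ m), m ⊗ p ⊗ p ⊗ k, t(p, p, p)) ⊗ q ⊗ k, k) ⊗ ((s(t(t(m ⊗ p, q ⊗ q ⊗ k ⊗ m, p ⊗ (m ⊗ p)), r(p ⊗ m, t(q, k, k), (q ⊗ q) ⊗ p), r(m ⊗ p, m ⊗ q, p ⊗ k))) ⊗ p) ⊗ k)
  Flatten:  t(t(m ⊗ r(q, p, k) ⊗ k ⊗ m ⊗ k, m ⊗ p ⊗ p ⊗ q ⊗ k ⊗ q, p ⊗ q ⊗ p ⊗ m ⊗ t(m, p, p)), m ⊗ (q ⊗ m) ⊗ p ⊗ r(k ⊗ ((p ⊗ m) ⊗ m), m ⊗ p ⊗ p ⊗ k, t(p, p, p)) ⊗ q ⊗ k, k) ⊗ s(t(t(m ⊗ p, q ⊗ q ⊗ k ⊗ m, p ⊗ (m ⊗ p)), r(p ⊗ m, t(q, k, k), (q ⊗ q) ⊗ p), r(m ⊗ p, m ⊗ q, p ⊗ k))) ⊗ p ⊗ k
  Canonicalize subterm:  t(t(m ⊗ r(q, p, k) ⊗ k ⊗ m ⊗ k, m ⊗ p ⊗ p ⊗ q ⊗ k ⊗ q, p ⊗ q ⊗ p ⊗ m ⊗ t(m, p, p)), m ⊗ (q ⊗ m) ⊗ p ⊗ r(k ⊗ ((p ⊗ m) ⊗ m), m ⊗ p ⊗ p ⊗ k, t(p, p, p)) ⊗ q ⊗ k, k)  →  t(t(k ⊗ k ⊗ m ⊗ m ⊗ r(q, p, k), k ⊗ m ⊗ p ⊗ p ⊗ q ⊗ q, m ⊗ p ⊗ p ⊗ q ⊗ t(m, p, p)), k ⊗ m ⊗ m ⊗ p ⊗ q ⊗ q ⊗ r(k ⊗ m ⊗ m ⊗ p, k ⊗ m ⊗ p ⊗ p, t(p, p, p)), k)
  Inside:  s(t(t(m ⊗ p, q ⊗ q ⊗ k ⊗ m, p ⊗ (m ⊗ p)), r(p ⊗ m, t(q, k, k), (q ⊗ q) ⊗ p), r(m ⊗ p, m ⊗ q, p ⊗ k)))  →  s(t(t(m ⊗ p, k ⊗ m ⊗ q ⊗ q, m ⊗ p ⊗ p), r(m ⊗ p, t(q, k, k), p ⊗ q ⊗ q), r(m ⊗ p, m ⊗ q, k ⊗ p)))
  Order the arguments:  k ⊗ p ⊗ s(t(t(m ⊗ p, k ⊗ m ⊗ q ⊗ q, m ⊗ p ⊗ p), r(m ⊗ p, t(q, k, k), p ⊗ q ⊗ q), r(m ⊗ p, m ⊗ q, k ⊗ p))) ⊗ t(t(k ⊗ k ⊗ m ⊗ m ⊗ r(q, p, k), k ⊗ m ⊗ p ⊗ p ⊗ q ⊗ q, m ⊗ p ⊗ p ⊗ q ⊗ t(m, p, p)), k ⊗ m ⊗ m ⊗ p ⊗ q ⊗ q ⊗ r(k ⊗ m ⊗ m ⊗ p, k ⊗ m ⊗ p ⊗ p, t(p, p, p)), k)
Right:  (s(t(t(q ⊗ k ⊗ m ⊗ q, m ⊗ p, (p ⊗ p) ⊗ m), r(m ⊗ p, t(q, k, k), (q ⊗ p) ⊗ q), r(m ⊗ p, q ⊗ m, k ⊗ p))) ⊗ t(t((k ⊗ ((m ⊗ m) ⊗ k)) ⊗ r(q, p, k), (m ⊗ p) ⊗ q ⊗ ((p ⊗ k) ⊗ q), p ⊗ t(m, p, p) ⊗ q ⊗ m ⊗ p), k ⊗ (q ⊗ m) ⊗ r((p ⊗ m) ⊗ k ⊗ m, k ⊗ p ⊗ p ⊗ m, t(p, p, p)) ⊗ (q ⊗ m) ⊗ p, k)) ⊗ (p ⊗ k)
  Flatten:  s(t(t(q ⊗ k ⊗ m ⊗ q, m ⊗ p, (p ⊗ p) ⊗ m), r(m ⊗ p, t(q, k, k), (q ⊗ p) ⊗ q), r(m ⊗ p, q ⊗ m, k ⊗ p))) ⊗ t(t((k ⊗ ((m ⊗ m) ⊗ k)) ⊗ r(q, p, k), (m ⊗ p) ⊗ q ⊗ ((p ⊗ k) ⊗ q), p ⊗ t(m, p, p) ⊗ q ⊗ m ⊗ p), k ⊗ (q ⊗ m) ⊗ r((p ⊗ m) ⊗ k ⊗ m, k ⊗ p ⊗ p ⊗ m, t(p, p, p)) ⊗ (q ⊗ m) ⊗ p, k) ⊗ p ⊗ k
  Canonicalize subterm:  s(t(t(q ⊗ k ⊗ m ⊗ q, m ⊗ p, (p ⊗ p) ⊗ m), r(m ⊗ p, t(q, k, k), (q ⊗ p) ⊗ q), r(m ⊗ p, q ⊗ m, k ⊗ p)))  →  s(t(t(k ⊗ m ⊗ q ⊗ q, m ⊗ p, m ⊗ p ⊗ p), r(m ⊗ p, t(q, k, k), p ⊗ q ⊗ q), r(m ⊗ p, m ⊗ q, k ⊗ p)))
  Simplify inside:  t(t((k ⊗ ((m ⊗ m) ⊗ k)) ⊗ r(q, p, k), (m ⊗ p) ⊗ q ⊗ ((p ⊗ k) ⊗ q), p ⊗ t(m, p, p) ⊗ q ⊗ m ⊗ p), k ⊗ (q ⊗ m) ⊗ r((p ⊗ m) ⊗ k ⊗ m, k ⊗ p ⊗ p ⊗ m, t(p, p, p)) ⊗ (q ⊗ m) ⊗ p, k)  →  t(t(k ⊗ k ⊗ m ⊗ m ⊗ r(q, p, k), k ⊗ m ⊗ p ⊗ p ⊗ q ⊗ q, m ⊗ p ⊗ p ⊗ q ⊗ t(m, p, p)), k ⊗ m ⊗ m ⊗ p ⊗ q ⊗ q ⊗ r(k ⊗ m ⊗ m ⊗ p, k ⊗ m ⊗ p ⊗ p, t(p, p, p)), k)
  Order the arguments:  k ⊗ p ⊗ s(t(t(k ⊗ m ⊗ q ⊗ q, m ⊗ p, m ⊗ p ⊗ p), r(m ⊗ p, t(q, k, k), p ⊗ q ⊗ q), r(m ⊗ p, m ⊗ q, k ⊗ p))) ⊗ t(t(k ⊗ k ⊗ m ⊗ m ⊗ r(q, p, k), k ⊗ m ⊗ p ⊗ p ⊗ q ⊗ q, m ⊗ p ⊗ p ⊗ q ⊗ t(m, p, p)), k ⊗ m ⊗ m ⊗ p ⊗ q ⊗ q ⊗ r(k ⊗ m ⊗ m ⊗ p, k ⊗ m ⊗ p ⊗ p, t(p, p, p)), k)

Answer: no — k ⊗ p ⊗ s(t(t(m ⊗ p, k ⊗ m ⊗ q ⊗ q, m ⊗ p ⊗ p), r(m ⊗ p, t(q, k, k), p ⊗ q ⊗ q), r(m ⊗ p, m ⊗ q, k ⊗ p))) ⊗ t(t(k ⊗ k ⊗ m ⊗ m ⊗ r(q, p, k), k ⊗ m ⊗ p ⊗ p ⊗ q ⊗ q, m ⊗ p ⊗ p ⊗ q ⊗ t(m, p, p)), k ⊗ m ⊗ m ⊗ p ⊗ q ⊗ q ⊗ r(k ⊗ m ⊗ m ⊗ p, k ⊗ m ⊗ p ⊗ p, t(p, p, p)), k) vs k ⊗ p ⊗ s(t(t(k ⊗ m ⊗ q ⊗ q, m ⊗ p, m ⊗ p ⊗ p), r(m ⊗ p, t(q, k, k), p ⊗ q ⊗ q), r(m ⊗ p, m ⊗ q, k ⊗ p))) ⊗ t(t(k ⊗ k ⊗ m ⊗ m ⊗ r(q, p, k), k ⊗ m ⊗ p ⊗ p ⊗ q ⊗ q, m ⊗ p ⊗ p ⊗ q ⊗ t(m, p, p)), k ⊗ m ⊗ m ⊗ p ⊗ q ⊗ q ⊗ r(k ⊗ m ⊗ m ⊗ p, k ⊗ m ⊗ p ⊗ p, t(p, p, p)), k)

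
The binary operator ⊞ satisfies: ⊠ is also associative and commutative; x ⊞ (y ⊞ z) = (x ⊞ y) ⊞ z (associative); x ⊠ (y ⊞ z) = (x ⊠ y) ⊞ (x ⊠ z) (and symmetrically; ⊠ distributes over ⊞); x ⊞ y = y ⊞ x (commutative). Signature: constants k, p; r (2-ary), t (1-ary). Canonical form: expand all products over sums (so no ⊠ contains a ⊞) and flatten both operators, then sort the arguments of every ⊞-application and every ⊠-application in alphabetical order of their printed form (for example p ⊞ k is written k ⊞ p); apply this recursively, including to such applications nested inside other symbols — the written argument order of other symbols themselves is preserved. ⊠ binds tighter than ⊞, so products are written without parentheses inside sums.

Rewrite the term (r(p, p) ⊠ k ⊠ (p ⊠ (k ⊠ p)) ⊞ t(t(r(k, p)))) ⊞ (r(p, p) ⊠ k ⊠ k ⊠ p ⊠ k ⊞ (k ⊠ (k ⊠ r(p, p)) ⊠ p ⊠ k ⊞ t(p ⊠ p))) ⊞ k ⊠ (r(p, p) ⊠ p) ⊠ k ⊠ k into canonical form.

Answer: k ⊠ k ⊠ k ⊠ p ⊠ r(p, p) ⊞ k ⊠ k ⊠ k ⊠ p ⊠ r(p, p) ⊞ k ⊠ k ⊠ k ⊠ p ⊠ r(p, p) ⊞ k ⊠ k ⊠ p ⊠ p ⊠ r(p, p) ⊞ t(p ⊠ p) ⊞ t(t(r(k, p)))

Derivation:
Merge nested applications:  k ⊠ k ⊠ p ⊠ p ⊠ r(p, p) ⊞ t(t(r(k, p))) ⊞ k ⊠ k ⊠ k ⊠ p ⊠ r(p, p) ⊞ k ⊠ k ⊠ k ⊠ p ⊠ r(p, p) ⊞ t(p ⊠ p) ⊞ k ⊠ k ⊠ k ⊠ p ⊠ r(p, p)
Order the arguments:  k ⊠ k ⊠ k ⊠ p ⊠ r(p, p) ⊞ k ⊠ k ⊠ k ⊠ p ⊠ r(p, p) ⊞ k ⊠ k ⊠ k ⊠ p ⊠ r(p, p) ⊞ k ⊠ k ⊠ p ⊠ p ⊠ r(p, p) ⊞ t(p ⊠ p) ⊞ t(t(r(k, p)))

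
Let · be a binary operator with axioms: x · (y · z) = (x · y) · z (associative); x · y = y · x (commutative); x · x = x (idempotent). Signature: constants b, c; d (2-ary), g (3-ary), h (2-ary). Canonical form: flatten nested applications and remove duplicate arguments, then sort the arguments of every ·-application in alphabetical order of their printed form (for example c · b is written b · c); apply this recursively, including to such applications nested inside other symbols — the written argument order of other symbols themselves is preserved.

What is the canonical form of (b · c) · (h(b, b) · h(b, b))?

Flatten:  b · c · h(b, b) · h(b, b)
Deduplicate:  drop duplicate h(b, b)
Order the arguments:  b · c · h(b, b)

Answer: b · c · h(b, b)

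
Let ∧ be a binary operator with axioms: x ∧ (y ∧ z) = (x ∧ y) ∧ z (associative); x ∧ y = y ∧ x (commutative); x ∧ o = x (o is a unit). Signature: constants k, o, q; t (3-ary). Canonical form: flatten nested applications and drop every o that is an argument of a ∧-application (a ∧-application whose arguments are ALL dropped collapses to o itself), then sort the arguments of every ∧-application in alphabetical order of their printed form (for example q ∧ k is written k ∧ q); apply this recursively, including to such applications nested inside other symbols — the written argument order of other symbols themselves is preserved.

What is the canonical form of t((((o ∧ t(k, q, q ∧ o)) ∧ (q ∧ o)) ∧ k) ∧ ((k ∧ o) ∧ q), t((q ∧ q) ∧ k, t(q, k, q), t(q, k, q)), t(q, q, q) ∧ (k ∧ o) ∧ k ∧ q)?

Descend into:  (((o ∧ t(k, q, q ∧ o)) ∧ (q ∧ o)) ∧ k) ∧ ((k ∧ o) ∧ q)
Un-nest:  o ∧ t(k, q, q ∧ o) ∧ q ∧ o ∧ k ∧ k ∧ o ∧ q
Inside:  t(k, q, q ∧ o)  →  t(k, q, q)
Units out:  drop o (×3)
Sort arguments:  k ∧ k ∧ q ∧ q ∧ t(k, q, q)
Reassemble:  t(k ∧ k ∧ q ∧ q ∧ t(k, q, q), t(k ∧ q ∧ q, t(q, k, q), t(q, k, q)), k ∧ k ∧ q ∧ t(q, q, q))

Answer: t(k ∧ k ∧ q ∧ q ∧ t(k, q, q), t(k ∧ q ∧ q, t(q, k, q), t(q, k, q)), k ∧ k ∧ q ∧ t(q, q, q))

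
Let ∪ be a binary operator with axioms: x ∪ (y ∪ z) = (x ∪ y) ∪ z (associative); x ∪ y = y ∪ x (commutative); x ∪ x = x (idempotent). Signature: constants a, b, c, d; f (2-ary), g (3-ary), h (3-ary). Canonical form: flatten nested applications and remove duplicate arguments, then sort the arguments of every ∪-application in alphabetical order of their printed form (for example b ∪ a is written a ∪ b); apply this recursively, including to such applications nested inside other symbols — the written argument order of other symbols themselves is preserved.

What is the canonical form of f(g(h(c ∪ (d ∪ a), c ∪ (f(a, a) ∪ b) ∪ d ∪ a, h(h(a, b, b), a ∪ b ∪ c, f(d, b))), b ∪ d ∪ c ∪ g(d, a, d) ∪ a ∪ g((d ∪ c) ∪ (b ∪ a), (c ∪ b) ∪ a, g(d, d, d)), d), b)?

Work inside:  b ∪ d ∪ c ∪ g(d, a, d) ∪ a ∪ g((d ∪ c) ∪ (b ∪ a), (c ∪ b) ∪ a, g(d, d, d))
Inside:  g((d ∪ c) ∪ (b ∪ a), (c ∪ b) ∪ a, g(d, d, d))  →  g(a ∪ b ∪ c ∪ d, a ∪ b ∪ c, g(d, d, d))
Order the arguments:  a ∪ b ∪ c ∪ d ∪ g(a ∪ b ∪ c ∪ d, a ∪ b ∪ c, g(d, d, d)) ∪ g(d, a, d)
Put back:  f(g(h(a ∪ c ∪ d, a ∪ b ∪ c ∪ d ∪ f(a, a), h(h(a, b, b), a ∪ b ∪ c, f(d, b))), a ∪ b ∪ c ∪ d ∪ g(a ∪ b ∪ c ∪ d, a ∪ b ∪ c, g(d, d, d)) ∪ g(d, a, d), d), b)

Answer: f(g(h(a ∪ c ∪ d, a ∪ b ∪ c ∪ d ∪ f(a, a), h(h(a, b, b), a ∪ b ∪ c, f(d, b))), a ∪ b ∪ c ∪ d ∪ g(a ∪ b ∪ c ∪ d, a ∪ b ∪ c, g(d, d, d)) ∪ g(d, a, d), d), b)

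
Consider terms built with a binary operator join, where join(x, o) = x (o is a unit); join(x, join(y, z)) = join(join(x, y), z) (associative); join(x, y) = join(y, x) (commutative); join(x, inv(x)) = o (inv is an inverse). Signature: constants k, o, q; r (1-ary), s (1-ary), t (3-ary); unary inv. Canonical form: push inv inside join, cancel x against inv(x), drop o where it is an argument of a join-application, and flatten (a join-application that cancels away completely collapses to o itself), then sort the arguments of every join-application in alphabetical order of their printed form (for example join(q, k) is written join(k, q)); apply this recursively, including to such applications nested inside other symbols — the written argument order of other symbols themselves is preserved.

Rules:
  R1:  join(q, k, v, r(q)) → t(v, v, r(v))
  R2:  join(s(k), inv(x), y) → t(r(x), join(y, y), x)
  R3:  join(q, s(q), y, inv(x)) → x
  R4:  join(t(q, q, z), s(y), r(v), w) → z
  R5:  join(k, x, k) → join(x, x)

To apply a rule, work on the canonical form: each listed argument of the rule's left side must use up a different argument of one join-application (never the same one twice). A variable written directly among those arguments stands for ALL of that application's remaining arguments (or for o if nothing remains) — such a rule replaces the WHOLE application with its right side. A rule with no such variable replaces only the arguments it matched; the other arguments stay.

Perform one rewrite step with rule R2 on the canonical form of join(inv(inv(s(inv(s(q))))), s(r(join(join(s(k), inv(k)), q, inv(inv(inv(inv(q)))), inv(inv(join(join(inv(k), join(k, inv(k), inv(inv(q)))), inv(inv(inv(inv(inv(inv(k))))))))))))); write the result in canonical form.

Canonical form:  join(s(inv(s(q))), s(r(join(inv(k), q, q, q, s(k)))))
Match R2:  consume inv(k), s(k);  x := k, y := join(q, q, q)
Every leftover argument binds to the variable; the entire application is replaced.
Result:  join(s(inv(s(q))), s(r(t(r(k), join(q, q, q, q, q, q), k))))

Answer: join(s(inv(s(q))), s(r(t(r(k), join(q, q, q, q, q, q), k))))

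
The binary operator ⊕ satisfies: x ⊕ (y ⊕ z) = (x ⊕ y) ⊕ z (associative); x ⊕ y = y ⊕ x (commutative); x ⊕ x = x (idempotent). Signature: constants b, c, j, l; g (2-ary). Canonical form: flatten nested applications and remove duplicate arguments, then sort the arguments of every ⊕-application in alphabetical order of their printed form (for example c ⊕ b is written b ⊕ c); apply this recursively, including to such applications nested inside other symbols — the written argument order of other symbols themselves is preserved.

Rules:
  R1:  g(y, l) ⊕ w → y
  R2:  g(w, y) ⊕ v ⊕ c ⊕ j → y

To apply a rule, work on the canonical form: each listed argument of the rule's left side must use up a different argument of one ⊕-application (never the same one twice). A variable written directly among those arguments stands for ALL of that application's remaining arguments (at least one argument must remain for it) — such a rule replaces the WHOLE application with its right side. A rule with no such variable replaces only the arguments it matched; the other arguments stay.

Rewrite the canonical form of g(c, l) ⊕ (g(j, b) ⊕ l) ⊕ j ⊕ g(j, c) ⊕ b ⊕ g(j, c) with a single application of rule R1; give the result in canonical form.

Canonical form:  b ⊕ g(c, l) ⊕ g(j, b) ⊕ g(j, c) ⊕ j ⊕ l
Apply R1:  consuming g(c, l);  w := b ⊕ g(j, b) ⊕ g(j, c) ⊕ j ⊕ l, y := c
Every leftover argument binds to the variable; the entire application is replaced.
Giving:  c

Answer: c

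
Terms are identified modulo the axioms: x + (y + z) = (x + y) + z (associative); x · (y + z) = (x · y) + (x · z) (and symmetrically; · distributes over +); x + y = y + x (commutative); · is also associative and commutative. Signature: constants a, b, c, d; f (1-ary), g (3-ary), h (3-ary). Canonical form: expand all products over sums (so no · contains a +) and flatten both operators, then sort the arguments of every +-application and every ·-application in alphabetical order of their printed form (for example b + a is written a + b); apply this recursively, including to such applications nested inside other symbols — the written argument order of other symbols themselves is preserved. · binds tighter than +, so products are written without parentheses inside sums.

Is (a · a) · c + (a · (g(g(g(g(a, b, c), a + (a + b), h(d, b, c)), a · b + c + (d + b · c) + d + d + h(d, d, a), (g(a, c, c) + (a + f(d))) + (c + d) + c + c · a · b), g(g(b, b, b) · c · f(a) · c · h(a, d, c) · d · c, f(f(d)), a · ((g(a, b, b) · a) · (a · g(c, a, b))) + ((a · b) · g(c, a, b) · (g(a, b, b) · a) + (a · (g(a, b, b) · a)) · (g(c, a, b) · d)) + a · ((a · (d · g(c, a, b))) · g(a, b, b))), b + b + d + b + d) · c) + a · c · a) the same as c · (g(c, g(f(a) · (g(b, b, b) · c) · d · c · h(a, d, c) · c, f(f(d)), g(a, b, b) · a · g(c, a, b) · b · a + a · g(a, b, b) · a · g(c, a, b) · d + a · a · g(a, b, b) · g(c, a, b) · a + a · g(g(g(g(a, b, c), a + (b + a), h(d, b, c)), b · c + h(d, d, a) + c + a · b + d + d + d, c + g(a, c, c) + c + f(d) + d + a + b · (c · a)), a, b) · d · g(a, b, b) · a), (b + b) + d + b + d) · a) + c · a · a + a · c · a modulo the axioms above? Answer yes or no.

Left:  (a · a) · c + (a · (g(g(g(g(a, b, c), a + (a + b), h(d, b, c)), a · b + c + (d + b · c) + d + d + h(d, d, a), (g(a, c, c) + (a + f(d))) + (c + d) + c + c · a · b), g(g(b, b, b) · c · f(a) · c · h(a, d, c) · d · c, f(f(d)), a · ((g(a, b, b) · a) · (a · g(c, a, b))) + ((a · b) · g(c, a, b) · (g(a, b, b) · a) + (a · (g(a, b, b) · a)) · (g(c, a, b) · d)) + a · ((a · (d · g(c, a, b))) · g(a, b, b))), b + b + d + b + d) · c) + a · c · a)
  Un-nest:  a · a · c + a · c · g(g(g(g(a, b, c), a + a + b, h(d, b, c)), a · b + b · c + c + d + d + d + h(d, d, a), a + a · b · c + c + c + d + f(d) + g(a, c, c)), g(c · c · c · d · f(a) · g(b, b, b) · h(a, d, c), f(f(d)), a · a · a · g(a, b, b) · g(c, a, b) + a · a · b · g(a, b, b) · g(c, a, b) + a · a · d · g(a, b, b) · g(c, a, b) + a · a · d · g(a, b, b) · g(c, a, b)), b + b + b + d + d) + a · a · c
  Order the arguments:  a · a · c + a · a · c + a · c · g(g(g(g(a, b, c), a + a + b, h(d, b, c)), a · b + b · c + c + d + d + d + h(d, d, a), a + a · b · c + c + c + d + f(d) + g(a, c, c)), g(c · c · c · d · f(a) · g(b, b, b) · h(a, d, c), f(f(d)), a · a · a · g(a, b, b) · g(c, a, b) + a · a · b · g(a, b, b) · g(c, a, b) + a · a · d · g(a, b, b) · g(c, a, b) + a · a · d · g(a, b, b) · g(c, a, b)), b + b + b + d + d)
Right:  c · (g(c, g(f(a) · (g(b, b, b) · c) · d · c · h(a, d, c) · c, f(f(d)), g(a, b, b) · a · g(c, a, b) · b · a + a · g(a, b, b) · a · g(c, a, b) · d + a · a · g(a, b, b) · g(c, a, b) · a + a · g(g(g(g(a, b, c), a + (b + a), h(d, b, c)), b · c + h(d, d, a) + c + a · b + d + d + d, c + g(a, c, c) + c + f(d) + d + a + b · (c · a)), a, b) · d · g(a, b, b) · a), (b + b) + d + b + d) · a) + c · a · a + a · c · a
  Merge nested applications:  a · c · g(c, g(c · c · c · d · f(a) · g(b, b, b) · h(a, d, c), f(f(d)), a · a · a · g(a, b, b) · g(c, a, b) + a · a · b · g(a, b, b) · g(c, a, b) + a · a · d · g(a, b, b) · g(c, a, b) + a · a · d · g(a, b, b) · g(g(g(g(a, b, c), a + a + b, h(d, b, c)), a · b + b · c + c + d + d + d + h(d, d, a), a + a · b · c + c + c + d + f(d) + g(a, c, c)), a, b)), b + b + b + d + d) + a · a · c + a · a · c
  Order the arguments:  a · a · c + a · a · c + a · c · g(c, g(c · c · c · d · f(a) · g(b, b, b) · h(a, d, c), f(f(d)), a · a · a · g(a, b, b) · g(c, a, b) + a · a · b · g(a, b, b) · g(c, a, b) + a · a · d · g(a, b, b) · g(c, a, b) + a · a · d · g(a, b, b) · g(g(g(g(a, b, c), a + a + b, h(d, b, c)), a · b + b · c + c + d + d + d + h(d, d, a), a + a · b · c + c + c + d + f(d) + g(a, c, c)), a, b)), b + b + b + d + d)

Answer: no — a · a · c + a · a · c + a · c · g(g(g(g(a, b, c), a + a + b, h(d, b, c)), a · b + b · c + c + d + d + d + h(d, d, a), a + a · b · c + c + c + d + f(d) + g(a, c, c)), g(c · c · c · d · f(a) · g(b, b, b) · h(a, d, c), f(f(d)), a · a · a · g(a, b, b) · g(c, a, b) + a · a · b · g(a, b, b) · g(c, a, b) + a · a · d · g(a, b, b) · g(c, a, b) + a · a · d · g(a, b, b) · g(c, a, b)), b + b + b + d + d) vs a · a · c + a · a · c + a · c · g(c, g(c · c · c · d · f(a) · g(b, b, b) · h(a, d, c), f(f(d)), a · a · a · g(a, b, b) · g(c, a, b) + a · a · b · g(a, b, b) · g(c, a, b) + a · a · d · g(a, b, b) · g(c, a, b) + a · a · d · g(a, b, b) · g(g(g(g(a, b, c), a + a + b, h(d, b, c)), a · b + b · c + c + d + d + d + h(d, d, a), a + a · b · c + c + c + d + f(d) + g(a, c, c)), a, b)), b + b + b + d + d)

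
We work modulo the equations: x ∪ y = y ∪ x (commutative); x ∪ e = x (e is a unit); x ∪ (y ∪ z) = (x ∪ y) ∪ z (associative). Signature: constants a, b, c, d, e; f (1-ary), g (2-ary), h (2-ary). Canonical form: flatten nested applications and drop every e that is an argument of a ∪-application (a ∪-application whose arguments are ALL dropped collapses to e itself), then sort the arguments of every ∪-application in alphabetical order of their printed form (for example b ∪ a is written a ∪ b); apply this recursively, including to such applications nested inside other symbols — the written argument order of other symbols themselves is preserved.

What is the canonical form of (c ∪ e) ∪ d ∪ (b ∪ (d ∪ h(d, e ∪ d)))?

Answer: b ∪ c ∪ d ∪ d ∪ h(d, d)

Derivation:
Flatten:  c ∪ e ∪ d ∪ b ∪ d ∪ h(d, e ∪ d)
Simplify inside:  h(d, e ∪ d)  →  h(d, d)
Drop the unit:  drop e
Sort arguments:  b ∪ c ∪ d ∪ d ∪ h(d, d)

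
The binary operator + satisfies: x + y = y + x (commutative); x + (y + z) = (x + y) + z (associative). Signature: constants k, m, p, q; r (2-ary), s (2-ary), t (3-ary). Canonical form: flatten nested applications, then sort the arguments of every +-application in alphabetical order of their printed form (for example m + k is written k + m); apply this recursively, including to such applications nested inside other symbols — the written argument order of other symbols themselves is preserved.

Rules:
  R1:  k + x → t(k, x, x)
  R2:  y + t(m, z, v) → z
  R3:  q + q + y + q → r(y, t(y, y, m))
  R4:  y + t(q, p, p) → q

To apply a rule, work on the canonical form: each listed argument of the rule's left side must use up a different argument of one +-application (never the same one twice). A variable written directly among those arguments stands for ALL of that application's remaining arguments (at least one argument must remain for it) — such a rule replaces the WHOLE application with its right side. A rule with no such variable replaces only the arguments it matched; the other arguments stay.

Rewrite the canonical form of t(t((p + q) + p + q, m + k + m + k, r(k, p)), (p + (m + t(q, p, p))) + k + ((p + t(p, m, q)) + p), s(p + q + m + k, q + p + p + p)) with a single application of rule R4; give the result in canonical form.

Answer: t(t(p + p + q + q, k + k + m + m, r(k, p)), q, s(k + m + p + q, p + p + p + q))

Derivation:
Canonical form:  t(t(p + p + q + q, k + k + m + m, r(k, p)), k + m + p + p + p + t(p, m, q) + t(q, p, p), s(k + m + p + q, p + p + p + q))
R4 matches:  uses t(q, p, p);  y := k + m + p + p + p + t(p, m, q)
Every leftover argument binds to the variable; the entire application is replaced.
Giving:  t(t(p + p + q + q, k + k + m + m, r(k, p)), q, s(k + m + p + q, p + p + p + q))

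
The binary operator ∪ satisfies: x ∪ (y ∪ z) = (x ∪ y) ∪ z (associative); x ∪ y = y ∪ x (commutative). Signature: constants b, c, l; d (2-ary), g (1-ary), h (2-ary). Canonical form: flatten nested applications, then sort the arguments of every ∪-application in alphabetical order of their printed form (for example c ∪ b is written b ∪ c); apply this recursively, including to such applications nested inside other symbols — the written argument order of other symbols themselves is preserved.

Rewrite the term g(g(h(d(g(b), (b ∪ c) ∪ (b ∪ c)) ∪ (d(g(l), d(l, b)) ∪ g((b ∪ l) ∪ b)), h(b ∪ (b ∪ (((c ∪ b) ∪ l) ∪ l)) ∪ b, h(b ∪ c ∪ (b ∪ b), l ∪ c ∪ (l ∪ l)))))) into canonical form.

Answer: g(g(h(d(g(b), b ∪ b ∪ c ∪ c) ∪ d(g(l), d(l, b)) ∪ g(b ∪ b ∪ l), h(b ∪ b ∪ b ∪ b ∪ c ∪ l ∪ l, h(b ∪ b ∪ b ∪ c, c ∪ l ∪ l ∪ l)))))

Derivation:
Descend into:  d(g(b), (b ∪ c) ∪ (b ∪ c)) ∪ (d(g(l), d(l, b)) ∪ g((b ∪ l) ∪ b))
Flatten:  d(g(b), (b ∪ c) ∪ (b ∪ c)) ∪ d(g(l), d(l, b)) ∪ g((b ∪ l) ∪ b)
Inside:  d(g(b), (b ∪ c) ∪ (b ∪ c))  →  d(g(b), b ∪ b ∪ c ∪ c)
Simplify inside:  g((b ∪ l) ∪ b)  →  g(b ∪ b ∪ l)
Sort:  d(g(b), b ∪ b ∪ c ∪ c) ∪ d(g(l), d(l, b)) ∪ g(b ∪ b ∪ l)
Rebuild:  g(g(h(d(g(b), b ∪ b ∪ c ∪ c) ∪ d(g(l), d(l, b)) ∪ g(b ∪ b ∪ l), h(b ∪ b ∪ b ∪ b ∪ c ∪ l ∪ l, h(b ∪ b ∪ b ∪ c, c ∪ l ∪ l ∪ l)))))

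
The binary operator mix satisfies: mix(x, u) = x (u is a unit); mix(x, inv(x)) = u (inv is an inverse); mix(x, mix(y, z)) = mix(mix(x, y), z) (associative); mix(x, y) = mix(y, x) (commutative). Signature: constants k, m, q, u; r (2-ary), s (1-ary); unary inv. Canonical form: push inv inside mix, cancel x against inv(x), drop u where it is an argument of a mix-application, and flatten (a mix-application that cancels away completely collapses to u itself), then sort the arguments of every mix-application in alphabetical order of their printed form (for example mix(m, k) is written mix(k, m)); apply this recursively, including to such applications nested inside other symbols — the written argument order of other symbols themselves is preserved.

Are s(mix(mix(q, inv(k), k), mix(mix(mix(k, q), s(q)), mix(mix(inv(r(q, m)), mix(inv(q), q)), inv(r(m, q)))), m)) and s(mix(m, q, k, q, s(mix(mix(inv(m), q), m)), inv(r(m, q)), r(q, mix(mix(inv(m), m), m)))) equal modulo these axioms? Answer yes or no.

Left:  s(mix(mix(q, inv(k), k), mix(mix(mix(k, q), s(q)), mix(mix(inv(r(q, m)), mix(inv(q), q)), inv(r(m, q)))), m))
  Descend into:  mix(mix(q, inv(k), k), mix(mix(mix(k, q), s(q)), mix(mix(inv(r(q, m)), mix(inv(q), q)), inv(r(m, q)))), m)
  Collect terms:  mix(q, q, k, s(q), inv(r(q, m)), inv(r(m, q)), m)
  Order the arguments:  mix(inv(r(m, q)), inv(r(q, m)), k, m, q, q, s(q))
  Put back:  s(mix(inv(r(m, q)), inv(r(q, m)), k, m, q, q, s(q)))
Right:  s(mix(m, q, k, q, s(mix(mix(inv(m), q), m)), inv(r(m, q)), r(q, mix(mix(inv(m), m), m))))
  Descend into:  mix(m, q, k, q, s(mix(mix(inv(m), q), m)), inv(r(m, q)), r(q, mix(mix(inv(m), m), m)))
  Collect terms:  mix(m, q, q, k, s(q), inv(r(m, q)), r(q, m))
  Sort arguments:  mix(inv(r(m, q)), k, m, q, q, r(q, m), s(q))
  Rebuild:  s(mix(inv(r(m, q)), k, m, q, q, r(q, m), s(q)))

Answer: no — s(mix(inv(r(m, q)), inv(r(q, m)), k, m, q, q, s(q))) vs s(mix(inv(r(m, q)), k, m, q, q, r(q, m), s(q)))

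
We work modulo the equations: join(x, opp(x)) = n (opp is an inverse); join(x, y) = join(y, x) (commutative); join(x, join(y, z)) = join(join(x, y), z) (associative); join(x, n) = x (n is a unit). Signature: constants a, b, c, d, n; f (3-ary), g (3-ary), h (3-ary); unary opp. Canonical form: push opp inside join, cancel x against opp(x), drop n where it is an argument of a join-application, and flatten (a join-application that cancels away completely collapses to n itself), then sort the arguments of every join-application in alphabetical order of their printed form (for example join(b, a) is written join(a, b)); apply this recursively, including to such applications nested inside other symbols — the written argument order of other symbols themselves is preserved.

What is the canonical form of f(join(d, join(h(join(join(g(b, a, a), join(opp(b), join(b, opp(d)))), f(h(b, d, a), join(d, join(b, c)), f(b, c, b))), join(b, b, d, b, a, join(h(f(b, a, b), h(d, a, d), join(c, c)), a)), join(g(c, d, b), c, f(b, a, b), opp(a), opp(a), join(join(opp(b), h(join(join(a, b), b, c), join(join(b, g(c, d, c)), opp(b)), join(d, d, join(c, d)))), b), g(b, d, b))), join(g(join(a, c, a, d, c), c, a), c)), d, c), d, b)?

Answer: f(join(c, c, d, d, g(join(a, a, c, c, d), c, a), h(join(f(h(b, d, a), join(b, c, d), f(b, c, b)), g(b, a, a), opp(d)), join(a, a, b, b, b, d, h(f(b, a, b), h(d, a, d), join(c, c))), join(c, f(b, a, b), g(b, d, b), g(c, d, b), h(join(a, b, b, c), g(c, d, c), join(c, d, d, d)), opp(a), opp(a)))), d, b)

Derivation:
Descend into:  join(d, join(h(join(join(g(b, a, a), join(opp(b), join(b, opp(d)))), f(h(b, d, a), join(d, join(b, c)), f(b, c, b))), join(b, b, d, b, a, join(h(f(b, a, b), h(d, a, d), join(c, c)), a)), join(g(c, d, b), c, f(b, a, b), opp(a), opp(a), join(join(opp(b), h(join(join(a, b), b, c), join(join(b, g(c, d, c)), opp(b)), join(d, d, join(c, d)))), b), g(b, d, b))), join(g(join(a, c, a, d, c), c, a), c)), d, c)
Combine occurrences:  join(d, d, h(join(f(h(b, d, a), join(b, c, d), f(b, c, b)), g(b, a, a), opp(d)), join(a, a, b, b, b, d, h(f(b, a, b), h(d, a, d), join(c, c))), join(c, f(b, a, b), g(b, d, b), g(c, d, b), h(join(a, b, b, c), g(c, d, c), join(c, d, d, d)), opp(a), opp(a))), g(join(a, a, c, c, d), c, a), c, c)
Sort arguments:  join(c, c, d, d, g(join(a, a, c, c, d), c, a), h(join(f(h(b, d, a), join(b, c, d), f(b, c, b)), g(b, a, a), opp(d)), join(a, a, b, b, b, d, h(f(b, a, b), h(d, a, d), join(c, c))), join(c, f(b, a, b), g(b, d, b), g(c, d, b), h(join(a, b, b, c), g(c, d, c), join(c, d, d, d)), opp(a), opp(a))))
Rebuild:  f(join(c, c, d, d, g(join(a, a, c, c, d), c, a), h(join(f(h(b, d, a), join(b, c, d), f(b, c, b)), g(b, a, a), opp(d)), join(a, a, b, b, b, d, h(f(b, a, b), h(d, a, d), join(c, c))), join(c, f(b, a, b), g(b, d, b), g(c, d, b), h(join(a, b, b, c), g(c, d, c), join(c, d, d, d)), opp(a), opp(a)))), d, b)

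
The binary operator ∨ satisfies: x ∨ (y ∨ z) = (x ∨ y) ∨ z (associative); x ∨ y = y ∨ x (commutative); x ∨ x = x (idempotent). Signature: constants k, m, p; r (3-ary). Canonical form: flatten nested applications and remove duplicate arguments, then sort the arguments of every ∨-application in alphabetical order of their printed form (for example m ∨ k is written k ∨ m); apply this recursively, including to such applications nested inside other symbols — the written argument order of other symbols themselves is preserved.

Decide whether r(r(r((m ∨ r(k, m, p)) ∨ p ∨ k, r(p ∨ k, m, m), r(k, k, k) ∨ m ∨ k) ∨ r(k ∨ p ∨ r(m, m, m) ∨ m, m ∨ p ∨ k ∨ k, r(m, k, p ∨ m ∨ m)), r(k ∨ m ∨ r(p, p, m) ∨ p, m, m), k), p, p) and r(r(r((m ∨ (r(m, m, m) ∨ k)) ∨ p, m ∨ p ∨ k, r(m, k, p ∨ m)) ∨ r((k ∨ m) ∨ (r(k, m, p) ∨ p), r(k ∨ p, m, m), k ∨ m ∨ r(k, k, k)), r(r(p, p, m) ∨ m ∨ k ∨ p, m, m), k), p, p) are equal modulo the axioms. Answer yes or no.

Answer: yes — both canonical forms are r(r(r(k ∨ m ∨ p ∨ r(k, m, p), r(k ∨ p, m, m), k ∨ m ∨ r(k, k, k)) ∨ r(k ∨ m ∨ p ∨ r(m, m, m), k ∨ m ∨ p, r(m, k, m ∨ p)), r(k ∨ m ∨ p ∨ r(p, p, m), m, m), k), p, p)

Derivation:
Left:  r(r(r((m ∨ r(k, m, p)) ∨ p ∨ k, r(p ∨ k, m, m), r(k, k, k) ∨ m ∨ k) ∨ r(k ∨ p ∨ r(m, m, m) ∨ m, m ∨ p ∨ k ∨ k, r(m, k, p ∨ m ∨ m)), r(k ∨ m ∨ r(p, p, m) ∨ p, m, m), k), p, p)
  Descend into:  r((m ∨ r(k, m, p)) ∨ p ∨ k, r(p ∨ k, m, m), r(k, k, k) ∨ m ∨ k) ∨ r(k ∨ p ∨ r(m, m, m) ∨ m, m ∨ p ∨ k ∨ k, r(m, k, p ∨ m ∨ m))
  Canonicalize subterm:  r((m ∨ r(k, m, p)) ∨ p ∨ k, r(p ∨ k, m, m), r(k, k, k) ∨ m ∨ k)  →  r(k ∨ m ∨ p ∨ r(k, m, p), r(k ∨ p, m, m), k ∨ m ∨ r(k, k, k))
  Simplify inside:  r(k ∨ p ∨ r(m, m, m) ∨ m, m ∨ p ∨ k ∨ k, r(m, k, p ∨ m ∨ m))  →  r(k ∨ m ∨ p ∨ r(m, m, m), k ∨ m ∨ p, r(m, k, m ∨ p))
  Sort arguments:  r(k ∨ m ∨ p ∨ r(k, m, p), r(k ∨ p, m, m), k ∨ m ∨ r(k, k, k)) ∨ r(k ∨ m ∨ p ∨ r(m, m, m), k ∨ m ∨ p, r(m, k, m ∨ p))
  Put back:  r(r(r(k ∨ m ∨ p ∨ r(k, m, p), r(k ∨ p, m, m), k ∨ m ∨ r(k, k, k)) ∨ r(k ∨ m ∨ p ∨ r(m, m, m), k ∨ m ∨ p, r(m, k, m ∨ p)), r(k ∨ m ∨ p ∨ r(p, p, m), m, m), k), p, p)
Right:  r(r(r((m ∨ (r(m, m, m) ∨ k)) ∨ p, m ∨ p ∨ k, r(m, k, p ∨ m)) ∨ r((k ∨ m) ∨ (r(k, m, p) ∨ p), r(k ∨ p, m, m), k ∨ m ∨ r(k, k, k)), r(r(p, p, m) ∨ m ∨ k ∨ p, m, m), k), p, p)
  Descend into:  r((m ∨ (r(m, m, m) ∨ k)) ∨ p, m ∨ p ∨ k, r(m, k, p ∨ m)) ∨ r((k ∨ m) ∨ (r(k, m, p) ∨ p), r(k ∨ p, m, m), k ∨ m ∨ r(k, k, k))
  Inside:  r((m ∨ (r(m, m, m) ∨ k)) ∨ p, m ∨ p ∨ k, r(m, k, p ∨ m))  →  r(k ∨ m ∨ p ∨ r(m, m, m), k ∨ m ∨ p, r(m, k, m ∨ p))
  Simplify inside:  r((k ∨ m) ∨ (r(k, m, p) ∨ p), r(k ∨ p, m, m), k ∨ m ∨ r(k, k, k))  →  r(k ∨ m ∨ p ∨ r(k, m, p), r(k ∨ p, m, m), k ∨ m ∨ r(k, k, k))
  Order the arguments:  r(k ∨ m ∨ p ∨ r(k, m, p), r(k ∨ p, m, m), k ∨ m ∨ r(k, k, k)) ∨ r(k ∨ m ∨ p ∨ r(m, m, m), k ∨ m ∨ p, r(m, k, m ∨ p))
  Rebuild:  r(r(r(k ∨ m ∨ p ∨ r(k, m, p), r(k ∨ p, m, m), k ∨ m ∨ r(k, k, k)) ∨ r(k ∨ m ∨ p ∨ r(m, m, m), k ∨ m ∨ p, r(m, k, m ∨ p)), r(k ∨ m ∨ p ∨ r(p, p, m), m, m), k), p, p)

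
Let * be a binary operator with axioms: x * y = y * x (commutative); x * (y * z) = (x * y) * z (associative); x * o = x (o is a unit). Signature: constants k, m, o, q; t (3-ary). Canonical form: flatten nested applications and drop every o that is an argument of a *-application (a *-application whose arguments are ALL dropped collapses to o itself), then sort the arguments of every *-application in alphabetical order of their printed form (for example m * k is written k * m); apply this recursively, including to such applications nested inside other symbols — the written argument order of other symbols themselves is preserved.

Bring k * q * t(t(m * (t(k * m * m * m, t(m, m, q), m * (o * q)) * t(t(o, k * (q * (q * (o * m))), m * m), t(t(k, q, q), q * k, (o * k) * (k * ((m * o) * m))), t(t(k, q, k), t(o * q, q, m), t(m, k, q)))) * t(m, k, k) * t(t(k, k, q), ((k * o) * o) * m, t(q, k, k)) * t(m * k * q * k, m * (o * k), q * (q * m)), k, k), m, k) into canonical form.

Simplify inside:  t(t(m * (t(k * m * m * m, t(m, m, q), m * (o * q)) * t(t(o, k * (q * (q * (o * m))), m * m), t(t(k, q, q), q * k, (o * k) * (k * ((m * o) * m))), t(t(k, q, k), t(o * q, q, m), t(m, k, q)))) * t(m, k, k) * t(t(k, k, q), ((k * o) * o) * m, t(q, k, k)) * t(m * k * q * k, m * (o * k), q * (q * m)), k, k), m, k)  →  t(t(m * t(k * k * m * q, k * m, m * q * q) * t(k * m * m * m, t(m, m, q), m * q) * t(m, k, k) * t(t(k, k, q), k * m, t(q, k, k)) * t(t(o, k * m * q * q, m * m), t(t(k, q, q), k * q, k * k * m * m), t(t(k, q, k), t(q, q, m), t(m, k, q))), k, k), m, k)
Sort arguments:  k * q * t(t(m * t(k * k * m * q, k * m, m * q * q) * t(k * m * m * m, t(m, m, q), m * q) * t(m, k, k) * t(t(k, k, q), k * m, t(q, k, k)) * t(t(o, k * m * q * q, m * m), t(t(k, q, q), k * q, k * k * m * m), t(t(k, q, k), t(q, q, m), t(m, k, q))), k, k), m, k)

Answer: k * q * t(t(m * t(k * k * m * q, k * m, m * q * q) * t(k * m * m * m, t(m, m, q), m * q) * t(m, k, k) * t(t(k, k, q), k * m, t(q, k, k)) * t(t(o, k * m * q * q, m * m), t(t(k, q, q), k * q, k * k * m * m), t(t(k, q, k), t(q, q, m), t(m, k, q))), k, k), m, k)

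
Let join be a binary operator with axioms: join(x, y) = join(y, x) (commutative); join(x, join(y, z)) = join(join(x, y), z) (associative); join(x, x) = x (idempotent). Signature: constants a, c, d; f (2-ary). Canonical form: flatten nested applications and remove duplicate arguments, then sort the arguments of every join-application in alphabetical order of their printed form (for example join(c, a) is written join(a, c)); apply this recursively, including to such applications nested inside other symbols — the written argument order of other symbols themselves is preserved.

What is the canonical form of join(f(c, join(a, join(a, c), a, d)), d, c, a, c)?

Simplify inside:  f(c, join(a, join(a, c), a, d))  →  f(c, join(a, c, d))
Deduplicate:  drop duplicate c
Sort:  join(a, c, d, f(c, join(a, c, d)))

Answer: join(a, c, d, f(c, join(a, c, d)))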